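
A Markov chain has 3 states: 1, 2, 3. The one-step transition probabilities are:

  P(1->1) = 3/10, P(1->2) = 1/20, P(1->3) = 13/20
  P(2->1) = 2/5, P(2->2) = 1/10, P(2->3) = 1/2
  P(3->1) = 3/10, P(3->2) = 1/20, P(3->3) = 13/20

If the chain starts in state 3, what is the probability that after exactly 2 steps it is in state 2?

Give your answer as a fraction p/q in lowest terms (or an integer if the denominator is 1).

Computing P^2 by repeated multiplication:
P^1 =
  1: [3/10, 1/20, 13/20]
  2: [2/5, 1/10, 1/2]
  3: [3/10, 1/20, 13/20]
P^2 =
  1: [61/200, 21/400, 257/400]
  2: [31/100, 11/200, 127/200]
  3: [61/200, 21/400, 257/400]

(P^2)[3 -> 2] = 21/400

Answer: 21/400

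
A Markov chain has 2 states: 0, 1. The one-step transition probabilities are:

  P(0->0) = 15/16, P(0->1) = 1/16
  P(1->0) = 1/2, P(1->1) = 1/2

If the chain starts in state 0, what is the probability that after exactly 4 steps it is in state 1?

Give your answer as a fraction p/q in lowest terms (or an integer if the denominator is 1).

Answer: 7015/65536

Derivation:
Computing P^4 by repeated multiplication:
P^1 =
  0: [15/16, 1/16]
  1: [1/2, 1/2]
P^2 =
  0: [233/256, 23/256]
  1: [23/32, 9/32]
P^3 =
  0: [3679/4096, 417/4096]
  1: [417/512, 95/512]
P^4 =
  0: [58521/65536, 7015/65536]
  1: [7015/8192, 1177/8192]

(P^4)[0 -> 1] = 7015/65536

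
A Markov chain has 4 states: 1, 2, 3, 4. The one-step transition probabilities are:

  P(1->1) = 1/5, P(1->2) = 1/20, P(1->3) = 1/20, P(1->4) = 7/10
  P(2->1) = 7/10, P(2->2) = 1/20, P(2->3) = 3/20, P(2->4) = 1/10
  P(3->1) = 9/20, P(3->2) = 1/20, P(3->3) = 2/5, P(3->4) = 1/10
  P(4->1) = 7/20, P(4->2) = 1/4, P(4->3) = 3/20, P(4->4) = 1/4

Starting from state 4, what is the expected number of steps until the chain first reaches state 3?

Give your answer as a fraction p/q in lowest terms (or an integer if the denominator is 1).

Let h_i = expected steps to first reach 3 from state i.
Boundary: h_3 = 0.
First-step equations for the other states:
  h_1 = 1 + 1/5*h_1 + 1/20*h_2 + 1/20*h_3 + 7/10*h_4
  h_2 = 1 + 7/10*h_1 + 1/20*h_2 + 3/20*h_3 + 1/10*h_4
  h_4 = 1 + 7/20*h_1 + 1/4*h_2 + 3/20*h_3 + 1/4*h_4

Substituting h_3 = 0 and rearranging gives the linear system (I - Q) h = 1:
  [4/5, -1/20, -7/10] . (h_1, h_2, h_4) = 1
  [-7/10, 19/20, -1/10] . (h_1, h_2, h_4) = 1
  [-7/20, -1/4, 3/4] . (h_1, h_2, h_4) = 1

Solving yields:
  h_1 = 6280/667
  h_2 = 5940/667
  h_4 = 200/23

Starting state is 4, so the expected hitting time is h_4 = 200/23.

Answer: 200/23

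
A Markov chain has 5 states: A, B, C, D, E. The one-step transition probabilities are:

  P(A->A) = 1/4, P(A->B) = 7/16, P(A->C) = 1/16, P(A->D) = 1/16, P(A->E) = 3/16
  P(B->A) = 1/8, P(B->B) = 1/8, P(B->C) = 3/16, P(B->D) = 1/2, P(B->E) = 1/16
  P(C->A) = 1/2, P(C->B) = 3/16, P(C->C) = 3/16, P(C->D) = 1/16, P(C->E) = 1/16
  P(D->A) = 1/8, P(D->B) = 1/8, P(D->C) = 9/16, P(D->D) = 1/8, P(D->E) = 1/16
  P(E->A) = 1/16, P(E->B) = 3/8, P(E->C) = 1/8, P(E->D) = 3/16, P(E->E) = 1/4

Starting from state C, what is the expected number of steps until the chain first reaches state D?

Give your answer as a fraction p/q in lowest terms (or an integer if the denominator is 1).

Answer: 10012/1929

Derivation:
Let h_i = expected steps to first reach D from state i.
Boundary: h_D = 0.
First-step equations for the other states:
  h_A = 1 + 1/4*h_A + 7/16*h_B + 1/16*h_C + 1/16*h_D + 3/16*h_E
  h_B = 1 + 1/8*h_A + 1/8*h_B + 3/16*h_C + 1/2*h_D + 1/16*h_E
  h_C = 1 + 1/2*h_A + 3/16*h_B + 3/16*h_C + 1/16*h_D + 1/16*h_E
  h_E = 1 + 1/16*h_A + 3/8*h_B + 1/8*h_C + 3/16*h_D + 1/4*h_E

Substituting h_D = 0 and rearranging gives the linear system (I - Q) h = 1:
  [3/4, -7/16, -1/16, -3/16] . (h_A, h_B, h_C, h_E) = 1
  [-1/8, 7/8, -3/16, -1/16] . (h_A, h_B, h_C, h_E) = 1
  [-1/2, -3/16, 13/16, -1/16] . (h_A, h_B, h_C, h_E) = 1
  [-1/16, -3/8, -1/8, 3/4] . (h_A, h_B, h_C, h_E) = 1

Solving yields:
  h_A = 9064/1929
  h_B = 6224/1929
  h_C = 10012/1929
  h_E = 8108/1929

Starting state is C, so the expected hitting time is h_C = 10012/1929.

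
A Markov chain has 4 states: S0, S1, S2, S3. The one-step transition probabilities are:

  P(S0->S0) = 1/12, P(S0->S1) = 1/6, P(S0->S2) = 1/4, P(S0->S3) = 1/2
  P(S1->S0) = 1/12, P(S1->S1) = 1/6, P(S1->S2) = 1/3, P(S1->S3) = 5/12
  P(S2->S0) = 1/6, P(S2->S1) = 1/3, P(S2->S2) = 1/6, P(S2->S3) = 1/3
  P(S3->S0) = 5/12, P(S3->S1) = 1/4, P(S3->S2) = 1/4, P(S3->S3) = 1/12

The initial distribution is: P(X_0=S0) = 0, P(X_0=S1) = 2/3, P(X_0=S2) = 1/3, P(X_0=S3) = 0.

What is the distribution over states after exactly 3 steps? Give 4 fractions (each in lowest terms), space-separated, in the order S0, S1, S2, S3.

Answer: 505/2592 199/864 1/4 421/1296

Derivation:
Propagating the distribution step by step (d_{t+1} = d_t * P):
d_0 = (S0=0, S1=2/3, S2=1/3, S3=0)
  d_1[S0] = 0*1/12 + 2/3*1/12 + 1/3*1/6 + 0*5/12 = 1/9
  d_1[S1] = 0*1/6 + 2/3*1/6 + 1/3*1/3 + 0*1/4 = 2/9
  d_1[S2] = 0*1/4 + 2/3*1/3 + 1/3*1/6 + 0*1/4 = 5/18
  d_1[S3] = 0*1/2 + 2/3*5/12 + 1/3*1/3 + 0*1/12 = 7/18
d_1 = (S0=1/9, S1=2/9, S2=5/18, S3=7/18)
  d_2[S0] = 1/9*1/12 + 2/9*1/12 + 5/18*1/6 + 7/18*5/12 = 17/72
  d_2[S1] = 1/9*1/6 + 2/9*1/6 + 5/18*1/3 + 7/18*1/4 = 53/216
  d_2[S2] = 1/9*1/4 + 2/9*1/3 + 5/18*1/6 + 7/18*1/4 = 53/216
  d_2[S3] = 1/9*1/2 + 2/9*5/12 + 5/18*1/3 + 7/18*1/12 = 59/216
d_2 = (S0=17/72, S1=53/216, S2=53/216, S3=59/216)
  d_3[S0] = 17/72*1/12 + 53/216*1/12 + 53/216*1/6 + 59/216*5/12 = 505/2592
  d_3[S1] = 17/72*1/6 + 53/216*1/6 + 53/216*1/3 + 59/216*1/4 = 199/864
  d_3[S2] = 17/72*1/4 + 53/216*1/3 + 53/216*1/6 + 59/216*1/4 = 1/4
  d_3[S3] = 17/72*1/2 + 53/216*5/12 + 53/216*1/3 + 59/216*1/12 = 421/1296
d_3 = (S0=505/2592, S1=199/864, S2=1/4, S3=421/1296)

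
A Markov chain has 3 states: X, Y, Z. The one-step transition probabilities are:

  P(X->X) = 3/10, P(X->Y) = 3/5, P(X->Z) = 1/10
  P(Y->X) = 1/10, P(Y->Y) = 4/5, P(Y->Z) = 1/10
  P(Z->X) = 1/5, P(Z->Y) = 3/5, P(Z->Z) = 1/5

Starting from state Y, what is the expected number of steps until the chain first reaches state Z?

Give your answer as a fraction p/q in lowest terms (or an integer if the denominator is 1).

Let h_i = expected steps to first reach Z from state i.
Boundary: h_Z = 0.
First-step equations for the other states:
  h_X = 1 + 3/10*h_X + 3/5*h_Y + 1/10*h_Z
  h_Y = 1 + 1/10*h_X + 4/5*h_Y + 1/10*h_Z

Substituting h_Z = 0 and rearranging gives the linear system (I - Q) h = 1:
  [7/10, -3/5] . (h_X, h_Y) = 1
  [-1/10, 1/5] . (h_X, h_Y) = 1

Solving yields:
  h_X = 10
  h_Y = 10

Starting state is Y, so the expected hitting time is h_Y = 10.

Answer: 10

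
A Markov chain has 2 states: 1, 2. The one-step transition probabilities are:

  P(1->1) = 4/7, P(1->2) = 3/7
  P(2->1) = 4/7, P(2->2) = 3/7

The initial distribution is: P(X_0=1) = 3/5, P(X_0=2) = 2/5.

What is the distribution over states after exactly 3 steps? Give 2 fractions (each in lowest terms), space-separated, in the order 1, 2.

Answer: 4/7 3/7

Derivation:
Propagating the distribution step by step (d_{t+1} = d_t * P):
d_0 = (1=3/5, 2=2/5)
  d_1[1] = 3/5*4/7 + 2/5*4/7 = 4/7
  d_1[2] = 3/5*3/7 + 2/5*3/7 = 3/7
d_1 = (1=4/7, 2=3/7)
  d_2[1] = 4/7*4/7 + 3/7*4/7 = 4/7
  d_2[2] = 4/7*3/7 + 3/7*3/7 = 3/7
d_2 = (1=4/7, 2=3/7)
  d_3[1] = 4/7*4/7 + 3/7*4/7 = 4/7
  d_3[2] = 4/7*3/7 + 3/7*3/7 = 3/7
d_3 = (1=4/7, 2=3/7)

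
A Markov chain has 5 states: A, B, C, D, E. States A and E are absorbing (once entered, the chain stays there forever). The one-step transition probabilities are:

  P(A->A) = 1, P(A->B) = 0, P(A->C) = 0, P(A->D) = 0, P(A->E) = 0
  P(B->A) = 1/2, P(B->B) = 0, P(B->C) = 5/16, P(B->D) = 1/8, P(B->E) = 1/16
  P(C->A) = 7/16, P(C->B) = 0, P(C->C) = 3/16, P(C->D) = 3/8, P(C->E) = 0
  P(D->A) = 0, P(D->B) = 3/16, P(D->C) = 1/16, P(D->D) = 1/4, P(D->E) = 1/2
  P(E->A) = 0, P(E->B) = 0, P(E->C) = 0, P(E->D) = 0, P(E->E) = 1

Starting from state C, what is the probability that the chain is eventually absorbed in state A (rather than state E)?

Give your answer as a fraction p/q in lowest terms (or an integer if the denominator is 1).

Let a_i = P(absorbed in A | start in state i).
Boundary conditions: a_A = 1, a_E = 0.
For each transient state i, a_i = sum_j P(i->j) * a_j:
  a_B = 1/2*a_A + 0*a_B + 5/16*a_C + 1/8*a_D + 1/16*a_E
  a_C = 7/16*a_A + 0*a_B + 3/16*a_C + 3/8*a_D + 0*a_E
  a_D = 0*a_A + 3/16*a_B + 1/16*a_C + 1/4*a_D + 1/2*a_E

Substituting a_A = 1 and a_E = 0, rearrange to (I - Q) a = r where r[i] = P(i -> A):
  [1, -5/16, -1/8] . (a_B, a_C, a_D) = 1/2
  [0, 13/16, -3/8] . (a_B, a_C, a_D) = 7/16
  [-3/16, -1/16, 3/4] . (a_B, a_C, a_D) = 0

Solving yields:
  a_B = 817/1116
  a_C = 241/372
  a_D = 529/2232

Starting state is C, so the absorption probability is a_C = 241/372.

Answer: 241/372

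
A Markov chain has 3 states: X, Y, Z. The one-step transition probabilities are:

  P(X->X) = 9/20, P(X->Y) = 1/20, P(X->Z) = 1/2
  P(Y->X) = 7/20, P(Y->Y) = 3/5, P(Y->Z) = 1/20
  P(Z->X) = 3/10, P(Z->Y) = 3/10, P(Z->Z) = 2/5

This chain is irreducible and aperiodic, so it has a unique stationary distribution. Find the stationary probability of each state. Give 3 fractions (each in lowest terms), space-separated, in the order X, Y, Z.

The stationary distribution satisfies pi = pi * P, i.e.:
  pi_X = 9/20*pi_X + 7/20*pi_Y + 3/10*pi_Z
  pi_Y = 1/20*pi_X + 3/5*pi_Y + 3/10*pi_Z
  pi_Z = 1/2*pi_X + 1/20*pi_Y + 2/5*pi_Z
with normalization: pi_X + pi_Y + pi_Z = 1.

Using the first 2 balance equations plus normalization, the linear system A*pi = b is:
  [-11/20, 7/20, 3/10] . pi = 0
  [1/20, -2/5, 3/10] . pi = 0
  [1, 1, 1] . pi = 1

Solving yields:
  pi_X = 10/27
  pi_Y = 8/27
  pi_Z = 1/3

Verification (pi * P):
  10/27*9/20 + 8/27*7/20 + 1/3*3/10 = 10/27 = pi_X  (ok)
  10/27*1/20 + 8/27*3/5 + 1/3*3/10 = 8/27 = pi_Y  (ok)
  10/27*1/2 + 8/27*1/20 + 1/3*2/5 = 1/3 = pi_Z  (ok)

Answer: 10/27 8/27 1/3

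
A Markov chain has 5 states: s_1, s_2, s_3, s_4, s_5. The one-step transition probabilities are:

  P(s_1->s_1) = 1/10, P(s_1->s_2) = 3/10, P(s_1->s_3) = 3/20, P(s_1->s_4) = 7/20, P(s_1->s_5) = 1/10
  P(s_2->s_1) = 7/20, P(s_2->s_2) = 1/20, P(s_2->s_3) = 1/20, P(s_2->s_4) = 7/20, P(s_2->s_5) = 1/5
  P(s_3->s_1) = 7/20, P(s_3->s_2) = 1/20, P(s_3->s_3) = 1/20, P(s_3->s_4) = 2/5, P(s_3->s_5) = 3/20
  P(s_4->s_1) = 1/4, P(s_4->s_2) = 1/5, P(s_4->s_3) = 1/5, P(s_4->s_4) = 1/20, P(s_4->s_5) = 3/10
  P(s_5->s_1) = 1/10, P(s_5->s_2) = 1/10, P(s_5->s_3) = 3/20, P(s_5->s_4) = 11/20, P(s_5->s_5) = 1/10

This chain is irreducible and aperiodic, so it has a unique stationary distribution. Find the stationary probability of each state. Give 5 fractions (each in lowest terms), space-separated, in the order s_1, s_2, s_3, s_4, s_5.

The stationary distribution satisfies pi = pi * P, i.e.:
  pi_s_1 = 1/10*pi_s_1 + 7/20*pi_s_2 + 7/20*pi_s_3 + 1/4*pi_s_4 + 1/10*pi_s_5
  pi_s_2 = 3/10*pi_s_1 + 1/20*pi_s_2 + 1/20*pi_s_3 + 1/5*pi_s_4 + 1/10*pi_s_5
  pi_s_3 = 3/20*pi_s_1 + 1/20*pi_s_2 + 1/20*pi_s_3 + 1/5*pi_s_4 + 3/20*pi_s_5
  pi_s_4 = 7/20*pi_s_1 + 7/20*pi_s_2 + 2/5*pi_s_3 + 1/20*pi_s_4 + 11/20*pi_s_5
  pi_s_5 = 1/10*pi_s_1 + 1/5*pi_s_2 + 3/20*pi_s_3 + 3/10*pi_s_4 + 1/10*pi_s_5
with normalization: pi_s_1 + pi_s_2 + pi_s_3 + pi_s_4 + pi_s_5 = 1.

Using the first 4 balance equations plus normalization, the linear system A*pi = b is:
  [-9/10, 7/20, 7/20, 1/4, 1/10] . pi = 0
  [3/10, -19/20, 1/20, 1/5, 1/10] . pi = 0
  [3/20, 1/20, -19/20, 1/5, 3/20] . pi = 0
  [7/20, 7/20, 2/5, -19/20, 11/20] . pi = 0
  [1, 1, 1, 1, 1] . pi = 1

Solving yields:
  pi_s_1 = 60523/276184
  pi_s_2 = 5501/34523
  pi_s_3 = 9365/69046
  pi_s_4 = 10448/34523
  pi_s_5 = 50609/276184

Verification (pi * P):
  60523/276184*1/10 + 5501/34523*7/20 + 9365/69046*7/20 + 10448/34523*1/4 + 50609/276184*1/10 = 60523/276184 = pi_s_1  (ok)
  60523/276184*3/10 + 5501/34523*1/20 + 9365/69046*1/20 + 10448/34523*1/5 + 50609/276184*1/10 = 5501/34523 = pi_s_2  (ok)
  60523/276184*3/20 + 5501/34523*1/20 + 9365/69046*1/20 + 10448/34523*1/5 + 50609/276184*3/20 = 9365/69046 = pi_s_3  (ok)
  60523/276184*7/20 + 5501/34523*7/20 + 9365/69046*2/5 + 10448/34523*1/20 + 50609/276184*11/20 = 10448/34523 = pi_s_4  (ok)
  60523/276184*1/10 + 5501/34523*1/5 + 9365/69046*3/20 + 10448/34523*3/10 + 50609/276184*1/10 = 50609/276184 = pi_s_5  (ok)

Answer: 60523/276184 5501/34523 9365/69046 10448/34523 50609/276184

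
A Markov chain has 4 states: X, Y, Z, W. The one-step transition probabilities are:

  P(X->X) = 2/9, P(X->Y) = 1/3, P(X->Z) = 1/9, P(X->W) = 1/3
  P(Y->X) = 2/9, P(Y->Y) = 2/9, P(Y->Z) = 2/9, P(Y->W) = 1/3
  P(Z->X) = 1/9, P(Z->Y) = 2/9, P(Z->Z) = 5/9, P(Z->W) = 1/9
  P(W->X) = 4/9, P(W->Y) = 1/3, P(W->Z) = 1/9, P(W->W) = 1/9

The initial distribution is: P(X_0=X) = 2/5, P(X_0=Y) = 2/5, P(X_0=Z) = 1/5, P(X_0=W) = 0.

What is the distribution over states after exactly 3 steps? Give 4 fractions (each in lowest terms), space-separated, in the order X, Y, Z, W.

Answer: 883/3645 334/1215 307/1215 839/3645

Derivation:
Propagating the distribution step by step (d_{t+1} = d_t * P):
d_0 = (X=2/5, Y=2/5, Z=1/5, W=0)
  d_1[X] = 2/5*2/9 + 2/5*2/9 + 1/5*1/9 + 0*4/9 = 1/5
  d_1[Y] = 2/5*1/3 + 2/5*2/9 + 1/5*2/9 + 0*1/3 = 4/15
  d_1[Z] = 2/5*1/9 + 2/5*2/9 + 1/5*5/9 + 0*1/9 = 11/45
  d_1[W] = 2/5*1/3 + 2/5*1/3 + 1/5*1/9 + 0*1/9 = 13/45
d_1 = (X=1/5, Y=4/15, Z=11/45, W=13/45)
  d_2[X] = 1/5*2/9 + 4/15*2/9 + 11/45*1/9 + 13/45*4/9 = 7/27
  d_2[Y] = 1/5*1/3 + 4/15*2/9 + 11/45*2/9 + 13/45*1/3 = 112/405
  d_2[Z] = 1/5*1/9 + 4/15*2/9 + 11/45*5/9 + 13/45*1/9 = 101/405
  d_2[W] = 1/5*1/3 + 4/15*1/3 + 11/45*1/9 + 13/45*1/9 = 29/135
d_2 = (X=7/27, Y=112/405, Z=101/405, W=29/135)
  d_3[X] = 7/27*2/9 + 112/405*2/9 + 101/405*1/9 + 29/135*4/9 = 883/3645
  d_3[Y] = 7/27*1/3 + 112/405*2/9 + 101/405*2/9 + 29/135*1/3 = 334/1215
  d_3[Z] = 7/27*1/9 + 112/405*2/9 + 101/405*5/9 + 29/135*1/9 = 307/1215
  d_3[W] = 7/27*1/3 + 112/405*1/3 + 101/405*1/9 + 29/135*1/9 = 839/3645
d_3 = (X=883/3645, Y=334/1215, Z=307/1215, W=839/3645)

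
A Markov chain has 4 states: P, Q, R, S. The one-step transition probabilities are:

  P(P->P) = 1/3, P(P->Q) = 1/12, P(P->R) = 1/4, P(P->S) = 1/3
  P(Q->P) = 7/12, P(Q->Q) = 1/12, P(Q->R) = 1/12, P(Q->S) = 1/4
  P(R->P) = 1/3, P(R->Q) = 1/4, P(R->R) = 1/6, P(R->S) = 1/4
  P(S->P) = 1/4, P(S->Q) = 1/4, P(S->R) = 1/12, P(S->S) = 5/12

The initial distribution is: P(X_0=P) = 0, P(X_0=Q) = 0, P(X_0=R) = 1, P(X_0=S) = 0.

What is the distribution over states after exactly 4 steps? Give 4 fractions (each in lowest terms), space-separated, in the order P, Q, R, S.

Answer: 3587/10368 143/864 1597/10368 289/864

Derivation:
Propagating the distribution step by step (d_{t+1} = d_t * P):
d_0 = (P=0, Q=0, R=1, S=0)
  d_1[P] = 0*1/3 + 0*7/12 + 1*1/3 + 0*1/4 = 1/3
  d_1[Q] = 0*1/12 + 0*1/12 + 1*1/4 + 0*1/4 = 1/4
  d_1[R] = 0*1/4 + 0*1/12 + 1*1/6 + 0*1/12 = 1/6
  d_1[S] = 0*1/3 + 0*1/4 + 1*1/4 + 0*5/12 = 1/4
d_1 = (P=1/3, Q=1/4, R=1/6, S=1/4)
  d_2[P] = 1/3*1/3 + 1/4*7/12 + 1/6*1/3 + 1/4*1/4 = 3/8
  d_2[Q] = 1/3*1/12 + 1/4*1/12 + 1/6*1/4 + 1/4*1/4 = 11/72
  d_2[R] = 1/3*1/4 + 1/4*1/12 + 1/6*1/6 + 1/4*1/12 = 11/72
  d_2[S] = 1/3*1/3 + 1/4*1/4 + 1/6*1/4 + 1/4*5/12 = 23/72
d_2 = (P=3/8, Q=11/72, R=11/72, S=23/72)
  d_3[P] = 3/8*1/3 + 11/72*7/12 + 11/72*1/3 + 23/72*1/4 = 149/432
  d_3[Q] = 3/8*1/12 + 11/72*1/12 + 11/72*1/4 + 23/72*1/4 = 35/216
  d_3[R] = 3/8*1/4 + 11/72*1/12 + 11/72*1/6 + 23/72*1/12 = 137/864
  d_3[S] = 3/8*1/3 + 11/72*1/4 + 11/72*1/4 + 23/72*5/12 = 289/864
d_3 = (P=149/432, Q=35/216, R=137/864, S=289/864)
  d_4[P] = 149/432*1/3 + 35/216*7/12 + 137/864*1/3 + 289/864*1/4 = 3587/10368
  d_4[Q] = 149/432*1/12 + 35/216*1/12 + 137/864*1/4 + 289/864*1/4 = 143/864
  d_4[R] = 149/432*1/4 + 35/216*1/12 + 137/864*1/6 + 289/864*1/12 = 1597/10368
  d_4[S] = 149/432*1/3 + 35/216*1/4 + 137/864*1/4 + 289/864*5/12 = 289/864
d_4 = (P=3587/10368, Q=143/864, R=1597/10368, S=289/864)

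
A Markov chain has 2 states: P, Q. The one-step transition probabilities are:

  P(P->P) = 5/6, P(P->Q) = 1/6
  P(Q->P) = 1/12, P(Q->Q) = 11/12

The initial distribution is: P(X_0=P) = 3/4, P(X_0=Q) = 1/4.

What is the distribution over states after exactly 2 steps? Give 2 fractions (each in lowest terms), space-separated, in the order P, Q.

Propagating the distribution step by step (d_{t+1} = d_t * P):
d_0 = (P=3/4, Q=1/4)
  d_1[P] = 3/4*5/6 + 1/4*1/12 = 31/48
  d_1[Q] = 3/4*1/6 + 1/4*11/12 = 17/48
d_1 = (P=31/48, Q=17/48)
  d_2[P] = 31/48*5/6 + 17/48*1/12 = 109/192
  d_2[Q] = 31/48*1/6 + 17/48*11/12 = 83/192
d_2 = (P=109/192, Q=83/192)

Answer: 109/192 83/192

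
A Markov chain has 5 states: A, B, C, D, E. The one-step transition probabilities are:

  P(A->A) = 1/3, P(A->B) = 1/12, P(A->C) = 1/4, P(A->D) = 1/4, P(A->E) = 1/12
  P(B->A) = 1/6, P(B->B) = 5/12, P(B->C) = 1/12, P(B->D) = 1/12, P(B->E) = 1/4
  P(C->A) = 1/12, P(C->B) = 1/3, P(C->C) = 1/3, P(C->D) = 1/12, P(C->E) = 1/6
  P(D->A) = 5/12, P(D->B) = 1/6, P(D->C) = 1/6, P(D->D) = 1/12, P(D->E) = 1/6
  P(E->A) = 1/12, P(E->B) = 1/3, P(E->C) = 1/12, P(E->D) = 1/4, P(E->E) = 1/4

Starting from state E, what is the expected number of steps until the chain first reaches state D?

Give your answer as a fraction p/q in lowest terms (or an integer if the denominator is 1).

Answer: 459/79

Derivation:
Let h_i = expected steps to first reach D from state i.
Boundary: h_D = 0.
First-step equations for the other states:
  h_A = 1 + 1/3*h_A + 1/12*h_B + 1/4*h_C + 1/4*h_D + 1/12*h_E
  h_B = 1 + 1/6*h_A + 5/12*h_B + 1/12*h_C + 1/12*h_D + 1/4*h_E
  h_C = 1 + 1/12*h_A + 1/3*h_B + 1/3*h_C + 1/12*h_D + 1/6*h_E
  h_E = 1 + 1/12*h_A + 1/3*h_B + 1/12*h_C + 1/4*h_D + 1/4*h_E

Substituting h_D = 0 and rearranging gives the linear system (I - Q) h = 1:
  [2/3, -1/12, -1/4, -1/12] . (h_A, h_B, h_C, h_E) = 1
  [-1/6, 7/12, -1/12, -1/4] . (h_A, h_B, h_C, h_E) = 1
  [-1/12, -1/3, 2/3, -1/6] . (h_A, h_B, h_C, h_E) = 1
  [-1/12, -1/3, -1/12, 3/4] . (h_A, h_B, h_C, h_E) = 1

Solving yields:
  h_A = 454/79
  h_B = 542/79
  h_C = 561/79
  h_E = 459/79

Starting state is E, so the expected hitting time is h_E = 459/79.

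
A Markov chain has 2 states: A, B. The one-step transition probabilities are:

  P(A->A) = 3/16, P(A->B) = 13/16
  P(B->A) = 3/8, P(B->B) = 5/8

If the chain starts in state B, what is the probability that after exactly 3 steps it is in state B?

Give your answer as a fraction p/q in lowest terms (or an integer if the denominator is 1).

Computing P^3 by repeated multiplication:
P^1 =
  A: [3/16, 13/16]
  B: [3/8, 5/8]
P^2 =
  A: [87/256, 169/256]
  B: [39/128, 89/128]
P^3 =
  A: [1275/4096, 2821/4096]
  B: [651/2048, 1397/2048]

(P^3)[B -> B] = 1397/2048

Answer: 1397/2048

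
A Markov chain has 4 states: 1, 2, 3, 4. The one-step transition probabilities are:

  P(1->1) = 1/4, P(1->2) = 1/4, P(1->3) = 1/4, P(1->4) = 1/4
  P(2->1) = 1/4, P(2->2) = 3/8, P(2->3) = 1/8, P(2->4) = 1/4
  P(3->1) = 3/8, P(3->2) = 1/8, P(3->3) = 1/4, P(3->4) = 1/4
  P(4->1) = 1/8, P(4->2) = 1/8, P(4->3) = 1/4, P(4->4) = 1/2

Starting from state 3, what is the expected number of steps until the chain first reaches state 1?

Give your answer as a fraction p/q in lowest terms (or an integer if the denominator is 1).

Let h_i = expected steps to first reach 1 from state i.
Boundary: h_1 = 0.
First-step equations for the other states:
  h_2 = 1 + 1/4*h_1 + 3/8*h_2 + 1/8*h_3 + 1/4*h_4
  h_3 = 1 + 3/8*h_1 + 1/8*h_2 + 1/4*h_3 + 1/4*h_4
  h_4 = 1 + 1/8*h_1 + 1/8*h_2 + 1/4*h_3 + 1/2*h_4

Substituting h_1 = 0 and rearranging gives the linear system (I - Q) h = 1:
  [5/8, -1/8, -1/4] . (h_2, h_3, h_4) = 1
  [-1/8, 3/4, -1/4] . (h_2, h_3, h_4) = 1
  [-1/8, -1/4, 1/2] . (h_2, h_3, h_4) = 1

Solving yields:
  h_2 = 56/13
  h_3 = 48/13
  h_4 = 64/13

Starting state is 3, so the expected hitting time is h_3 = 48/13.

Answer: 48/13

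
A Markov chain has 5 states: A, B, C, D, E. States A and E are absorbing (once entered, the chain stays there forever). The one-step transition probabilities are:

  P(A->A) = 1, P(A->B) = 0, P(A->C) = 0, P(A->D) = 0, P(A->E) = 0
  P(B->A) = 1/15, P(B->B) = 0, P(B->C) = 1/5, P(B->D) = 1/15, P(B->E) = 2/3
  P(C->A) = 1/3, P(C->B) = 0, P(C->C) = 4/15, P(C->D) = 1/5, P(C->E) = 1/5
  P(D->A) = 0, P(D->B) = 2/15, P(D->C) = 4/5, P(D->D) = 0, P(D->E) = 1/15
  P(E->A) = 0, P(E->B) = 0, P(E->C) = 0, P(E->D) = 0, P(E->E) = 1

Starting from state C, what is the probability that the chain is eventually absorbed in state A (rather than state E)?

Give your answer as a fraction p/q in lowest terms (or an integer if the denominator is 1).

Answer: 1121/1895

Derivation:
Let a_i = P(absorbed in A | start in state i).
Boundary conditions: a_A = 1, a_E = 0.
For each transient state i, a_i = sum_j P(i->j) * a_j:
  a_B = 1/15*a_A + 0*a_B + 1/5*a_C + 1/15*a_D + 2/3*a_E
  a_C = 1/3*a_A + 0*a_B + 4/15*a_C + 1/5*a_D + 1/5*a_E
  a_D = 0*a_A + 2/15*a_B + 4/5*a_C + 0*a_D + 1/15*a_E

Substituting a_A = 1 and a_E = 0, rearrange to (I - Q) a = r where r[i] = P(i -> A):
  [1, -1/5, -1/15] . (a_B, a_C, a_D) = 1/15
  [0, 11/15, -1/5] . (a_B, a_C, a_D) = 1/3
  [-2/15, -4/5, 1] . (a_B, a_C, a_D) = 0

Solving yields:
  a_B = 414/1895
  a_C = 1121/1895
  a_D = 952/1895

Starting state is C, so the absorption probability is a_C = 1121/1895.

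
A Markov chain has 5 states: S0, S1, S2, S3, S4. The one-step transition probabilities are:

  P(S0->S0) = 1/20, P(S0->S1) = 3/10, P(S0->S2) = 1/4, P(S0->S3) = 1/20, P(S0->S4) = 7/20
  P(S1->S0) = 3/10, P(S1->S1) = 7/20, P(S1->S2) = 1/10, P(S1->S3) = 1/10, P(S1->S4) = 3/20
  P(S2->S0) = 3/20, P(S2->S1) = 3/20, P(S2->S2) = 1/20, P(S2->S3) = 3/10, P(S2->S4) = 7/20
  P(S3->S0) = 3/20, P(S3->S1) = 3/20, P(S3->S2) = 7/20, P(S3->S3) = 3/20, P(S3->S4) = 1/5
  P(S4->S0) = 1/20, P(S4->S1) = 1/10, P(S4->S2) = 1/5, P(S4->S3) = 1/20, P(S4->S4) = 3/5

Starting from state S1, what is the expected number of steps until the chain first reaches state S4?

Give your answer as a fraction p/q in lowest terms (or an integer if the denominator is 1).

Let h_i = expected steps to first reach S4 from state i.
Boundary: h_S4 = 0.
First-step equations for the other states:
  h_S0 = 1 + 1/20*h_S0 + 3/10*h_S1 + 1/4*h_S2 + 1/20*h_S3 + 7/20*h_S4
  h_S1 = 1 + 3/10*h_S0 + 7/20*h_S1 + 1/10*h_S2 + 1/10*h_S3 + 3/20*h_S4
  h_S2 = 1 + 3/20*h_S0 + 3/20*h_S1 + 1/20*h_S2 + 3/10*h_S3 + 7/20*h_S4
  h_S3 = 1 + 3/20*h_S0 + 3/20*h_S1 + 7/20*h_S2 + 3/20*h_S3 + 1/5*h_S4

Substituting h_S4 = 0 and rearranging gives the linear system (I - Q) h = 1:
  [19/20, -3/10, -1/4, -1/20] . (h_S0, h_S1, h_S2, h_S3) = 1
  [-3/10, 13/20, -1/10, -1/10] . (h_S0, h_S1, h_S2, h_S3) = 1
  [-3/20, -3/20, 19/20, -3/10] . (h_S0, h_S1, h_S2, h_S3) = 1
  [-3/20, -3/20, -7/20, 17/20] . (h_S0, h_S1, h_S2, h_S3) = 1

Solving yields:
  h_S0 = 115/32
  h_S1 = 35/8
  h_S2 = 115/32
  h_S3 = 65/16

Starting state is S1, so the expected hitting time is h_S1 = 35/8.

Answer: 35/8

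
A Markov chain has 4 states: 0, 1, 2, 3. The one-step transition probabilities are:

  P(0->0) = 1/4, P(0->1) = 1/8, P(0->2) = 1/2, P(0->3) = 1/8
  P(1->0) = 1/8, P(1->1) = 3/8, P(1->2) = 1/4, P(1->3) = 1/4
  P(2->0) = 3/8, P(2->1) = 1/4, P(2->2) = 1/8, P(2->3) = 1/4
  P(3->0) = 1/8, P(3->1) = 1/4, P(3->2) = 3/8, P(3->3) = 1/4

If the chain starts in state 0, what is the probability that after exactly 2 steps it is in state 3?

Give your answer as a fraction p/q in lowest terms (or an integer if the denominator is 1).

Answer: 7/32

Derivation:
Computing P^2 by repeated multiplication:
P^1 =
  0: [1/4, 1/8, 1/2, 1/8]
  1: [1/8, 3/8, 1/4, 1/4]
  2: [3/8, 1/4, 1/8, 1/4]
  3: [1/8, 1/4, 3/8, 1/4]
P^2 =
  0: [9/32, 15/64, 17/64, 7/32]
  1: [13/64, 9/32, 9/32, 15/64]
  2: [13/64, 15/64, 23/64, 13/64]
  3: [15/64, 17/64, 17/64, 15/64]

(P^2)[0 -> 3] = 7/32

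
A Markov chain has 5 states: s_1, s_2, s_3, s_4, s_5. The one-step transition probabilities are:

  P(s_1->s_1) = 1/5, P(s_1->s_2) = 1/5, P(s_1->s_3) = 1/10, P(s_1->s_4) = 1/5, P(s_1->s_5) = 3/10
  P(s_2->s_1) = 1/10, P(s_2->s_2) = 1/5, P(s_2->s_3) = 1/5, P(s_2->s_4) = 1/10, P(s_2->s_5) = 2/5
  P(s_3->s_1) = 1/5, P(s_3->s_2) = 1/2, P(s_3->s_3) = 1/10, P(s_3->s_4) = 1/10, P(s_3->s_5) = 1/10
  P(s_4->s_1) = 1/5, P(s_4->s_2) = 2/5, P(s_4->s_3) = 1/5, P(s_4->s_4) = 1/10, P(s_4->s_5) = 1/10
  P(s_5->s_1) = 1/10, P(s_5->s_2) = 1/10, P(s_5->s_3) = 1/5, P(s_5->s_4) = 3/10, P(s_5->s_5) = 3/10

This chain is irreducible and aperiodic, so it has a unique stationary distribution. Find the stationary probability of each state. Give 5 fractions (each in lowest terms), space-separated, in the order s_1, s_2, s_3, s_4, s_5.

The stationary distribution satisfies pi = pi * P, i.e.:
  pi_s_1 = 1/5*pi_s_1 + 1/10*pi_s_2 + 1/5*pi_s_3 + 1/5*pi_s_4 + 1/10*pi_s_5
  pi_s_2 = 1/5*pi_s_1 + 1/5*pi_s_2 + 1/2*pi_s_3 + 2/5*pi_s_4 + 1/10*pi_s_5
  pi_s_3 = 1/10*pi_s_1 + 1/5*pi_s_2 + 1/10*pi_s_3 + 1/5*pi_s_4 + 1/5*pi_s_5
  pi_s_4 = 1/5*pi_s_1 + 1/10*pi_s_2 + 1/10*pi_s_3 + 1/10*pi_s_4 + 3/10*pi_s_5
  pi_s_5 = 3/10*pi_s_1 + 2/5*pi_s_2 + 1/10*pi_s_3 + 1/10*pi_s_4 + 3/10*pi_s_5
with normalization: pi_s_1 + pi_s_2 + pi_s_3 + pi_s_4 + pi_s_5 = 1.

Using the first 4 balance equations plus normalization, the linear system A*pi = b is:
  [-4/5, 1/10, 1/5, 1/5, 1/10] . pi = 0
  [1/5, -4/5, 1/2, 2/5, 1/10] . pi = 0
  [1/10, 1/5, -9/10, 1/5, 1/5] . pi = 0
  [1/5, 1/10, 1/10, -9/10, 3/10] . pi = 0
  [1, 1, 1, 1, 1] . pi = 1

Solving yields:
  pi_s_1 = 31/209
  pi_s_2 = 593/2299
  pi_s_3 = 387/2299
  pi_s_4 = 383/2299
  pi_s_5 = 595/2299

Verification (pi * P):
  31/209*1/5 + 593/2299*1/10 + 387/2299*1/5 + 383/2299*1/5 + 595/2299*1/10 = 31/209 = pi_s_1  (ok)
  31/209*1/5 + 593/2299*1/5 + 387/2299*1/2 + 383/2299*2/5 + 595/2299*1/10 = 593/2299 = pi_s_2  (ok)
  31/209*1/10 + 593/2299*1/5 + 387/2299*1/10 + 383/2299*1/5 + 595/2299*1/5 = 387/2299 = pi_s_3  (ok)
  31/209*1/5 + 593/2299*1/10 + 387/2299*1/10 + 383/2299*1/10 + 595/2299*3/10 = 383/2299 = pi_s_4  (ok)
  31/209*3/10 + 593/2299*2/5 + 387/2299*1/10 + 383/2299*1/10 + 595/2299*3/10 = 595/2299 = pi_s_5  (ok)

Answer: 31/209 593/2299 387/2299 383/2299 595/2299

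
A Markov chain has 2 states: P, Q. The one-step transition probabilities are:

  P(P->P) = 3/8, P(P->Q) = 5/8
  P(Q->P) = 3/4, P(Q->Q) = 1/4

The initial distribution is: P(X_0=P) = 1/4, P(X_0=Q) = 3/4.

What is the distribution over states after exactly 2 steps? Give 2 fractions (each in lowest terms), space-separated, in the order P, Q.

Propagating the distribution step by step (d_{t+1} = d_t * P):
d_0 = (P=1/4, Q=3/4)
  d_1[P] = 1/4*3/8 + 3/4*3/4 = 21/32
  d_1[Q] = 1/4*5/8 + 3/4*1/4 = 11/32
d_1 = (P=21/32, Q=11/32)
  d_2[P] = 21/32*3/8 + 11/32*3/4 = 129/256
  d_2[Q] = 21/32*5/8 + 11/32*1/4 = 127/256
d_2 = (P=129/256, Q=127/256)

Answer: 129/256 127/256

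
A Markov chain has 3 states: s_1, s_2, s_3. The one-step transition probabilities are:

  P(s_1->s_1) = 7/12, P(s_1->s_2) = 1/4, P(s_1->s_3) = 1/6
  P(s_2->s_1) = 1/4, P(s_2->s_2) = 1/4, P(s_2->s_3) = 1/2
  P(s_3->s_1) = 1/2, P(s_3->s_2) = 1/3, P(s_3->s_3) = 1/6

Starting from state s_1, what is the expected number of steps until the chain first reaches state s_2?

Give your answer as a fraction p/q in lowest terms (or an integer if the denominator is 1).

Let h_i = expected steps to first reach s_2 from state i.
Boundary: h_s_2 = 0.
First-step equations for the other states:
  h_s_1 = 1 + 7/12*h_s_1 + 1/4*h_s_2 + 1/6*h_s_3
  h_s_3 = 1 + 1/2*h_s_1 + 1/3*h_s_2 + 1/6*h_s_3

Substituting h_s_2 = 0 and rearranging gives the linear system (I - Q) h = 1:
  [5/12, -1/6] . (h_s_1, h_s_3) = 1
  [-1/2, 5/6] . (h_s_1, h_s_3) = 1

Solving yields:
  h_s_1 = 72/19
  h_s_3 = 66/19

Starting state is s_1, so the expected hitting time is h_s_1 = 72/19.

Answer: 72/19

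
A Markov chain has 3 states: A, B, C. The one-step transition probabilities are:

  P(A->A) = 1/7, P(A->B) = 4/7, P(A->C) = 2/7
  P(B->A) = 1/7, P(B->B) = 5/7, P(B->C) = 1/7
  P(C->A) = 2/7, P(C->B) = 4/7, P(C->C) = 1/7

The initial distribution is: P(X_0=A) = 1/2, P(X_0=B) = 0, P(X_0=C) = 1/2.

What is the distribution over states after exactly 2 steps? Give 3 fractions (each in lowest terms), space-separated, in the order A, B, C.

Answer: 17/98 32/49 17/98

Derivation:
Propagating the distribution step by step (d_{t+1} = d_t * P):
d_0 = (A=1/2, B=0, C=1/2)
  d_1[A] = 1/2*1/7 + 0*1/7 + 1/2*2/7 = 3/14
  d_1[B] = 1/2*4/7 + 0*5/7 + 1/2*4/7 = 4/7
  d_1[C] = 1/2*2/7 + 0*1/7 + 1/2*1/7 = 3/14
d_1 = (A=3/14, B=4/7, C=3/14)
  d_2[A] = 3/14*1/7 + 4/7*1/7 + 3/14*2/7 = 17/98
  d_2[B] = 3/14*4/7 + 4/7*5/7 + 3/14*4/7 = 32/49
  d_2[C] = 3/14*2/7 + 4/7*1/7 + 3/14*1/7 = 17/98
d_2 = (A=17/98, B=32/49, C=17/98)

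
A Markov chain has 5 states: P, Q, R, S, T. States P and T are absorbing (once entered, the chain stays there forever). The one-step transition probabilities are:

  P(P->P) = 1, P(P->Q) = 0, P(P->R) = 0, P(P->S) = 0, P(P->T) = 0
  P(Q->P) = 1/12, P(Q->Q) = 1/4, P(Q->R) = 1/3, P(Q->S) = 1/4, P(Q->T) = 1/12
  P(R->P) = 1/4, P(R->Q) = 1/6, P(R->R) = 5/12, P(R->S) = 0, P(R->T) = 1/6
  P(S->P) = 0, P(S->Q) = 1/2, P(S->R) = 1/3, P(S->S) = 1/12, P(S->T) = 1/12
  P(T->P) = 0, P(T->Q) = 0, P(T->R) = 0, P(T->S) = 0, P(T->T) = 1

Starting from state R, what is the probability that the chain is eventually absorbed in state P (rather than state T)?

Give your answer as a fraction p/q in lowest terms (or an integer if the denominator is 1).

Answer: 53/91

Derivation:
Let a_i = P(absorbed in P | start in state i).
Boundary conditions: a_P = 1, a_T = 0.
For each transient state i, a_i = sum_j P(i->j) * a_j:
  a_Q = 1/12*a_P + 1/4*a_Q + 1/3*a_R + 1/4*a_S + 1/12*a_T
  a_R = 1/4*a_P + 1/6*a_Q + 5/12*a_R + 0*a_S + 1/6*a_T
  a_S = 0*a_P + 1/2*a_Q + 1/3*a_R + 1/12*a_S + 1/12*a_T

Substituting a_P = 1 and a_T = 0, rearrange to (I - Q) a = r where r[i] = P(i -> P):
  [3/4, -1/3, -1/4] . (a_Q, a_R, a_S) = 1/12
  [-1/6, 7/12, 0] . (a_Q, a_R, a_S) = 1/4
  [-1/2, -1/3, 11/12] . (a_Q, a_R, a_S) = 0

Solving yields:
  a_Q = 7/13
  a_R = 53/91
  a_S = 46/91

Starting state is R, so the absorption probability is a_R = 53/91.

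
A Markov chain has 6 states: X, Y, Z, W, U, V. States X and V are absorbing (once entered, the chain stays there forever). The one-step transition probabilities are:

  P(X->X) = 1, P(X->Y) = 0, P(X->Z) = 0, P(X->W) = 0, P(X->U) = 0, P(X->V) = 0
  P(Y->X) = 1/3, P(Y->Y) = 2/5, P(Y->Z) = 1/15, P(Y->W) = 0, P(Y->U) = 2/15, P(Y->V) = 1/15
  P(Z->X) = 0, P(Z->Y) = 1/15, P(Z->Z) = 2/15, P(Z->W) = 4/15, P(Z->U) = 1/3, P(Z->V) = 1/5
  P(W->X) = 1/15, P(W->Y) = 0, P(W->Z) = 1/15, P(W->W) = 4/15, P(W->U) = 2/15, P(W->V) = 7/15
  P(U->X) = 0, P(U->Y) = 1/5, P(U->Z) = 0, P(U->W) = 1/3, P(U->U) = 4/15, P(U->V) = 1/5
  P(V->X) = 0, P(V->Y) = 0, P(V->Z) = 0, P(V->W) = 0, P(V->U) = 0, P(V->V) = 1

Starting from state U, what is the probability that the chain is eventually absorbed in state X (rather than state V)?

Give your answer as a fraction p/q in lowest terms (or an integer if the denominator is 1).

Let a_i = P(absorbed in X | start in state i).
Boundary conditions: a_X = 1, a_V = 0.
For each transient state i, a_i = sum_j P(i->j) * a_j:
  a_Y = 1/3*a_X + 2/5*a_Y + 1/15*a_Z + 0*a_W + 2/15*a_U + 1/15*a_V
  a_Z = 0*a_X + 1/15*a_Y + 2/15*a_Z + 4/15*a_W + 1/3*a_U + 1/5*a_V
  a_W = 1/15*a_X + 0*a_Y + 1/15*a_Z + 4/15*a_W + 2/15*a_U + 7/15*a_V
  a_U = 0*a_X + 1/5*a_Y + 0*a_Z + 1/3*a_W + 4/15*a_U + 1/5*a_V

Substituting a_X = 1 and a_V = 0, rearrange to (I - Q) a = r where r[i] = P(i -> X):
  [3/5, -1/15, 0, -2/15] . (a_Y, a_Z, a_W, a_U) = 1/3
  [-1/15, 13/15, -4/15, -1/3] . (a_Y, a_Z, a_W, a_U) = 0
  [0, -1/15, 11/15, -2/15] . (a_Y, a_Z, a_W, a_U) = 1/15
  [-1/5, 0, -1/3, 11/15] . (a_Y, a_Z, a_W, a_U) = 0

Solving yields:
  a_Y = 7069/11222
  a_Z = 2107/11222
  a_W = 1703/11222
  a_U = 1351/5611

Starting state is U, so the absorption probability is a_U = 1351/5611.

Answer: 1351/5611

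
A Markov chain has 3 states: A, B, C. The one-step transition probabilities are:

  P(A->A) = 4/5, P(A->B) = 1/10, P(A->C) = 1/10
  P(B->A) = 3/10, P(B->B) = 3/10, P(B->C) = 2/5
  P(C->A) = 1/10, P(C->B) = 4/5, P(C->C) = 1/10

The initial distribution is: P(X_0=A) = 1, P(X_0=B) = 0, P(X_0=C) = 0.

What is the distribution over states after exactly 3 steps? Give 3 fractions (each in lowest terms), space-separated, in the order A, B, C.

Propagating the distribution step by step (d_{t+1} = d_t * P):
d_0 = (A=1, B=0, C=0)
  d_1[A] = 1*4/5 + 0*3/10 + 0*1/10 = 4/5
  d_1[B] = 1*1/10 + 0*3/10 + 0*4/5 = 1/10
  d_1[C] = 1*1/10 + 0*2/5 + 0*1/10 = 1/10
d_1 = (A=4/5, B=1/10, C=1/10)
  d_2[A] = 4/5*4/5 + 1/10*3/10 + 1/10*1/10 = 17/25
  d_2[B] = 4/5*1/10 + 1/10*3/10 + 1/10*4/5 = 19/100
  d_2[C] = 4/5*1/10 + 1/10*2/5 + 1/10*1/10 = 13/100
d_2 = (A=17/25, B=19/100, C=13/100)
  d_3[A] = 17/25*4/5 + 19/100*3/10 + 13/100*1/10 = 307/500
  d_3[B] = 17/25*1/10 + 19/100*3/10 + 13/100*4/5 = 229/1000
  d_3[C] = 17/25*1/10 + 19/100*2/5 + 13/100*1/10 = 157/1000
d_3 = (A=307/500, B=229/1000, C=157/1000)

Answer: 307/500 229/1000 157/1000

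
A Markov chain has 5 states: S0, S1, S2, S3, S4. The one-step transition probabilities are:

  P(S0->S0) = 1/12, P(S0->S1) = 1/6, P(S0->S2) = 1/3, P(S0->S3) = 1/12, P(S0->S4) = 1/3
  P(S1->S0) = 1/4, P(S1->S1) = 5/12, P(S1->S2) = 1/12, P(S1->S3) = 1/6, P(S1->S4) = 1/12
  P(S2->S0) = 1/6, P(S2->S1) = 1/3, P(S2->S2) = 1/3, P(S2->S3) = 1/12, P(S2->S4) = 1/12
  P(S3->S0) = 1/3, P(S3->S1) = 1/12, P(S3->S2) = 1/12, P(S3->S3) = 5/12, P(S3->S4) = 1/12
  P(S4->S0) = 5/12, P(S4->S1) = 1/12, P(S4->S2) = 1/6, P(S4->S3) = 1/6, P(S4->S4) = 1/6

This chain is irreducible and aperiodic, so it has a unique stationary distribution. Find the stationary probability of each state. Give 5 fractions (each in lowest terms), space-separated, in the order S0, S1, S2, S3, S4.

The stationary distribution satisfies pi = pi * P, i.e.:
  pi_S0 = 1/12*pi_S0 + 1/4*pi_S1 + 1/6*pi_S2 + 1/3*pi_S3 + 5/12*pi_S4
  pi_S1 = 1/6*pi_S0 + 5/12*pi_S1 + 1/3*pi_S2 + 1/12*pi_S3 + 1/12*pi_S4
  pi_S2 = 1/3*pi_S0 + 1/12*pi_S1 + 1/3*pi_S2 + 1/12*pi_S3 + 1/6*pi_S4
  pi_S3 = 1/12*pi_S0 + 1/6*pi_S1 + 1/12*pi_S2 + 5/12*pi_S3 + 1/6*pi_S4
  pi_S4 = 1/3*pi_S0 + 1/12*pi_S1 + 1/12*pi_S2 + 1/12*pi_S3 + 1/6*pi_S4
with normalization: pi_S0 + pi_S1 + pi_S2 + pi_S3 + pi_S4 = 1.

Using the first 4 balance equations plus normalization, the linear system A*pi = b is:
  [-11/12, 1/4, 1/6, 1/3, 5/12] . pi = 0
  [1/6, -7/12, 1/3, 1/12, 1/12] . pi = 0
  [1/3, 1/12, -2/3, 1/12, 1/6] . pi = 0
  [1/12, 1/6, 1/12, -7/12, 1/6] . pi = 0
  [1, 1, 1, 1, 1] . pi = 1

Solving yields:
  pi_S0 = 971/4149
  pi_S1 = 961/4149
  pi_S2 = 856/4149
  pi_S3 = 719/4149
  pi_S4 = 214/1383

Verification (pi * P):
  971/4149*1/12 + 961/4149*1/4 + 856/4149*1/6 + 719/4149*1/3 + 214/1383*5/12 = 971/4149 = pi_S0  (ok)
  971/4149*1/6 + 961/4149*5/12 + 856/4149*1/3 + 719/4149*1/12 + 214/1383*1/12 = 961/4149 = pi_S1  (ok)
  971/4149*1/3 + 961/4149*1/12 + 856/4149*1/3 + 719/4149*1/12 + 214/1383*1/6 = 856/4149 = pi_S2  (ok)
  971/4149*1/12 + 961/4149*1/6 + 856/4149*1/12 + 719/4149*5/12 + 214/1383*1/6 = 719/4149 = pi_S3  (ok)
  971/4149*1/3 + 961/4149*1/12 + 856/4149*1/12 + 719/4149*1/12 + 214/1383*1/6 = 214/1383 = pi_S4  (ok)

Answer: 971/4149 961/4149 856/4149 719/4149 214/1383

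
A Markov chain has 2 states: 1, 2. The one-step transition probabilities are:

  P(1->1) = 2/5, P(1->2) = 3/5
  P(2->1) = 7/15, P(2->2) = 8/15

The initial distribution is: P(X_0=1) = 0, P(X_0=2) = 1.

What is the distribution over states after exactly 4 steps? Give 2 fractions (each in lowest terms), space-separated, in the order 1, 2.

Answer: 22148/50625 28477/50625

Derivation:
Propagating the distribution step by step (d_{t+1} = d_t * P):
d_0 = (1=0, 2=1)
  d_1[1] = 0*2/5 + 1*7/15 = 7/15
  d_1[2] = 0*3/5 + 1*8/15 = 8/15
d_1 = (1=7/15, 2=8/15)
  d_2[1] = 7/15*2/5 + 8/15*7/15 = 98/225
  d_2[2] = 7/15*3/5 + 8/15*8/15 = 127/225
d_2 = (1=98/225, 2=127/225)
  d_3[1] = 98/225*2/5 + 127/225*7/15 = 1477/3375
  d_3[2] = 98/225*3/5 + 127/225*8/15 = 1898/3375
d_3 = (1=1477/3375, 2=1898/3375)
  d_4[1] = 1477/3375*2/5 + 1898/3375*7/15 = 22148/50625
  d_4[2] = 1477/3375*3/5 + 1898/3375*8/15 = 28477/50625
d_4 = (1=22148/50625, 2=28477/50625)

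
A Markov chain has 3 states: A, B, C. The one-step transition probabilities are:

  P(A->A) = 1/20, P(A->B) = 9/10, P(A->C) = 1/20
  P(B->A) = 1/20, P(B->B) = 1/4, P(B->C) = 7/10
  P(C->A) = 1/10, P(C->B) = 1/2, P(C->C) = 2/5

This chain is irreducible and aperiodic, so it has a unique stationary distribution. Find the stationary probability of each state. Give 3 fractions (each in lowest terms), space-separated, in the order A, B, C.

Answer: 40/533 226/533 267/533

Derivation:
The stationary distribution satisfies pi = pi * P, i.e.:
  pi_A = 1/20*pi_A + 1/20*pi_B + 1/10*pi_C
  pi_B = 9/10*pi_A + 1/4*pi_B + 1/2*pi_C
  pi_C = 1/20*pi_A + 7/10*pi_B + 2/5*pi_C
with normalization: pi_A + pi_B + pi_C = 1.

Using the first 2 balance equations plus normalization, the linear system A*pi = b is:
  [-19/20, 1/20, 1/10] . pi = 0
  [9/10, -3/4, 1/2] . pi = 0
  [1, 1, 1] . pi = 1

Solving yields:
  pi_A = 40/533
  pi_B = 226/533
  pi_C = 267/533

Verification (pi * P):
  40/533*1/20 + 226/533*1/20 + 267/533*1/10 = 40/533 = pi_A  (ok)
  40/533*9/10 + 226/533*1/4 + 267/533*1/2 = 226/533 = pi_B  (ok)
  40/533*1/20 + 226/533*7/10 + 267/533*2/5 = 267/533 = pi_C  (ok)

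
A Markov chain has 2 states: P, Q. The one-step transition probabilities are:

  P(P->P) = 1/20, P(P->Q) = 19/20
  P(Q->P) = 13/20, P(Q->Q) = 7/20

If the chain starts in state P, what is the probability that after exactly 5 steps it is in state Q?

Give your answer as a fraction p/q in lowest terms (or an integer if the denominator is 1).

Answer: 7999/12500

Derivation:
Computing P^5 by repeated multiplication:
P^1 =
  P: [1/20, 19/20]
  Q: [13/20, 7/20]
P^2 =
  P: [31/50, 19/50]
  Q: [13/50, 37/50]
P^3 =
  P: [139/500, 361/500]
  Q: [247/500, 253/500]
P^4 =
  P: [302/625, 323/625]
  Q: [221/625, 404/625]
P^5 =
  P: [4501/12500, 7999/12500]
  Q: [5473/12500, 7027/12500]

(P^5)[P -> Q] = 7999/12500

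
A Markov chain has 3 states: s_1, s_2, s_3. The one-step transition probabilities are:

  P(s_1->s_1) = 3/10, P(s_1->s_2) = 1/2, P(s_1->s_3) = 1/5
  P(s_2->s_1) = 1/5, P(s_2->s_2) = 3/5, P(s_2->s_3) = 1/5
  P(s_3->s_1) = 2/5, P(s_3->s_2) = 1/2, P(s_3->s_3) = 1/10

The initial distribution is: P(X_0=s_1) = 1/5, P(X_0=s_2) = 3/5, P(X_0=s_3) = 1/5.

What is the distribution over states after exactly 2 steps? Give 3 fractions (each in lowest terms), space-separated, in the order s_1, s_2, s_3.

Propagating the distribution step by step (d_{t+1} = d_t * P):
d_0 = (s_1=1/5, s_2=3/5, s_3=1/5)
  d_1[s_1] = 1/5*3/10 + 3/5*1/5 + 1/5*2/5 = 13/50
  d_1[s_2] = 1/5*1/2 + 3/5*3/5 + 1/5*1/2 = 14/25
  d_1[s_3] = 1/5*1/5 + 3/5*1/5 + 1/5*1/10 = 9/50
d_1 = (s_1=13/50, s_2=14/25, s_3=9/50)
  d_2[s_1] = 13/50*3/10 + 14/25*1/5 + 9/50*2/5 = 131/500
  d_2[s_2] = 13/50*1/2 + 14/25*3/5 + 9/50*1/2 = 139/250
  d_2[s_3] = 13/50*1/5 + 14/25*1/5 + 9/50*1/10 = 91/500
d_2 = (s_1=131/500, s_2=139/250, s_3=91/500)

Answer: 131/500 139/250 91/500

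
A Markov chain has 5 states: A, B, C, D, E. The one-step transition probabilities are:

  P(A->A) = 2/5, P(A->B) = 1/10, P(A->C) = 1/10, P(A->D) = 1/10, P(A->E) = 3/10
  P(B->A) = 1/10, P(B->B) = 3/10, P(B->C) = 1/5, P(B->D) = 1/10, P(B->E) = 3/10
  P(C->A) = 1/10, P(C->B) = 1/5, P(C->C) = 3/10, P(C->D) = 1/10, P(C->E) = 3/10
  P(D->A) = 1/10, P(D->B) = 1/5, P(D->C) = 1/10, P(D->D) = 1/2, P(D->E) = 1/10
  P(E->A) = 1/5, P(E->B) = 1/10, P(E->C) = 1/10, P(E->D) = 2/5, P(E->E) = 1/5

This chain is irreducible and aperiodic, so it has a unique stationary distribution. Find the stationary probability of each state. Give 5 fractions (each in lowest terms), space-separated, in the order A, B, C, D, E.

The stationary distribution satisfies pi = pi * P, i.e.:
  pi_A = 2/5*pi_A + 1/10*pi_B + 1/10*pi_C + 1/10*pi_D + 1/5*pi_E
  pi_B = 1/10*pi_A + 3/10*pi_B + 1/5*pi_C + 1/5*pi_D + 1/10*pi_E
  pi_C = 1/10*pi_A + 1/5*pi_B + 3/10*pi_C + 1/10*pi_D + 1/10*pi_E
  pi_D = 1/10*pi_A + 1/10*pi_B + 1/10*pi_C + 1/2*pi_D + 2/5*pi_E
  pi_E = 3/10*pi_A + 3/10*pi_B + 3/10*pi_C + 1/10*pi_D + 1/5*pi_E
with normalization: pi_A + pi_B + pi_C + pi_D + pi_E = 1.

Using the first 4 balance equations plus normalization, the linear system A*pi = b is:
  [-3/5, 1/10, 1/10, 1/10, 1/5] . pi = 0
  [1/10, -7/10, 1/5, 1/5, 1/10] . pi = 0
  [1/10, 1/5, -7/10, 1/10, 1/10] . pi = 0
  [1/10, 1/10, 1/10, -1/2, 2/5] . pi = 0
  [1, 1, 1, 1, 1] . pi = 1

Solving yields:
  pi_A = 11/63
  pi_B = 101/567
  pi_C = 167/1134
  pi_D = 5/18
  pi_E = 2/9

Verification (pi * P):
  11/63*2/5 + 101/567*1/10 + 167/1134*1/10 + 5/18*1/10 + 2/9*1/5 = 11/63 = pi_A  (ok)
  11/63*1/10 + 101/567*3/10 + 167/1134*1/5 + 5/18*1/5 + 2/9*1/10 = 101/567 = pi_B  (ok)
  11/63*1/10 + 101/567*1/5 + 167/1134*3/10 + 5/18*1/10 + 2/9*1/10 = 167/1134 = pi_C  (ok)
  11/63*1/10 + 101/567*1/10 + 167/1134*1/10 + 5/18*1/2 + 2/9*2/5 = 5/18 = pi_D  (ok)
  11/63*3/10 + 101/567*3/10 + 167/1134*3/10 + 5/18*1/10 + 2/9*1/5 = 2/9 = pi_E  (ok)

Answer: 11/63 101/567 167/1134 5/18 2/9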